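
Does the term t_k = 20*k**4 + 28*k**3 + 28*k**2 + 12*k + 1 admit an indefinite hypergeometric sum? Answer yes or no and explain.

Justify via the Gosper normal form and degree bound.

Ratio r(k) = (20*k**4 + 108*k**3 + 232*k**2 + 232*k + 89)/(20*k**4 + 28*k**3 + 28*k**2 + 12*k + 1).
Normal form (A,B,C) = (1, 1, k**4 + 7*k**3/5 + 7*k**2/5 + 3*k/5 + 1/20).
f must satisfy (1)·f(k+1) − (1)·f(k) = k**4 + 7*k**3/5 + 7*k**2/5 + 3*k/5 + 1/20.
From deg A=0, deg B=0, deg C=4: d=5.
Coefficient equations give f(k) = k*(4*k**4 - 3*k**3 + 2*k**2 - k - 1)/20.
Certificate R = B(k−1)f/C = k*(4*k**4 - 3*k**3 + 2*k**2 - k - 1)/(20*k**4 + 28*k**3 + 28*k**2 + 12*k + 1) gives s_k = k*(4*k**4 - 3*k**3 + 2*k**2 - k - 1).
Δs = 20*k**4 + 28*k**3 + 28*k**2 + 12*k + 1, as required.

Yes. s_k = k*(4*k**4 - 3*k**3 + 2*k**2 - k - 1).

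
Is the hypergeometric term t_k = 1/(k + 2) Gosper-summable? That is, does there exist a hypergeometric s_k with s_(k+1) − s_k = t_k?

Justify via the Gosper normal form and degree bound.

t_(k+1)/t_k = (k + 2)/(k + 3).
A = k + 2, B = k + 3, C = 1.
Key eq: (k + 2)·f(k+1) = (k + 2)·f(k) + (1).
Bound: deg f ≤ 0.
Generic f = c0 gives residual -1; -1 = 0 cannot hold, so t_k is not Gosper-summable.

No — key equation has no polynomial f.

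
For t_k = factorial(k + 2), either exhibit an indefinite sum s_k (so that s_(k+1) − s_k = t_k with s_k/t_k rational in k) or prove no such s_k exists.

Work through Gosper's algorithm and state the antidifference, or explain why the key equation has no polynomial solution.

Step 1: r(k) = k + 3.
A = k + 3, B = 1, C = 1.
Need (k + 3)·f(k+1) − (1)·f(k) = 1.
From deg A=1, deg B=0, deg C=0: d=-1.
Negative degree bound (-1): no f exists, t_k not Gosper-summable.

no hypergeometric antidifference exists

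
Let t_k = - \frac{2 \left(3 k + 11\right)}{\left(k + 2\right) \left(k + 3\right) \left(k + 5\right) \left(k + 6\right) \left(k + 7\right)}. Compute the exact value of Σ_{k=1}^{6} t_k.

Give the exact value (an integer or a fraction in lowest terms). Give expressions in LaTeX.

t_(k+1)/t_k = (k + 2)*(k + 5)*(3*k + 14)/((k + 4)*(k + 8)*(3*k + 11)).
A = k + 2, B = k + 8, C = k**2 + 23*k/3 + 44/3.
Key eq: (k + 2)·f(k+1) = (k + 7)·f(k) + (k**2 + 23*k/3 + 44/3).
deg f ≤ 5 (via 1,1,2).
Match coefficients ⇒ f(k) = k*(k + 3)*(k + 4)*(k**2 + 13*k + 52)/180.
R(k) = B(k−1)·f(k)/C(k) = k*(k + 3)*(k + 7)*(k**2 + 13*k + 52)/(60*(3*k + 11)); s_k = R·t_k = k*(-k**2 - 13*k - 52)/(30*(k**3 + 13*k**2 + 52*k + 60)).
Verify: 2*(-3*k - 11)/(k**5 + 23*k**4 + 203*k**3 + 853*k**2 + 1692*k + 1260) matches t_k.
Telescoping: Σ = s_(7) − s_(1) = -56/1755 − (-11/630) = -71/4914.

Σ = -71/4914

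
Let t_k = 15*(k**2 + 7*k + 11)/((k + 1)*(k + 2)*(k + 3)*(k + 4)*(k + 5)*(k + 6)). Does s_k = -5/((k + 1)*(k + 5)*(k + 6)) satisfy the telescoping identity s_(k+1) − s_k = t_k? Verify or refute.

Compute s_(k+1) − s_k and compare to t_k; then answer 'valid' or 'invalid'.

Invalid: residual 15*(-4*k**2 - 27*k - 41)/(k**7 + 28*k**6 + 322*k**5 + 1960*k**4 + 6769*k**3 + 13132*k**2 + 13068*k + 5040) ≠ 0.

s_(k+1) = -5/((k + 2)*(k + 6)*(k + 7))
s_(k+1) − s_k = 15*(k + 3)/(k**5 + 21*k**4 + 163*k**3 + 567*k**2 + 844*k + 420)
(s_(k+1) − s_k) − t_k = 15*(-4*k**2 - 27*k - 41)/(k**7 + 28*k**6 + 322*k**5 + 1960*k**4 + 6769*k**3 + 13132*k**2 + 13068*k + 5040)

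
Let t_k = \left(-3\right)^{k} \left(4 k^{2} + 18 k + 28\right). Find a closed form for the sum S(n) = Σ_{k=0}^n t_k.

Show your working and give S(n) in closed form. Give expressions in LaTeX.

S(n) = 3 \left(-3\right)^{n} n^{2} + 15 \left(-3\right)^{n} n + 24 \left(-3\right)^{n} + 4

The ratio is 3*(-2*k**2 - 13*k - 25)/(2*k**2 + 9*k + 14).
Take A(k)=-3, B(k)=1, C(k)=k**2 + 9*k/2 + 7.
f must satisfy (-3)·f(k+1) − (1)·f(k) = k**2 + 9*k/2 + 7.
d = 2 from the (0,0,2) case.
Solving with deg f ≤ 2: f(k) = -(k**2 + 3*k + 4)/4.
Get s_k = R·t_k = (-3)**k*(-k**2 - 3*k - 4) with R(k) = B(k−1)f(k)/C(k) = -(k**2 + 3*k + 4)/(2*(2*k**2 + 9*k + 14)).
s_(k+1) − s_k = (-3)**k*(4*k**2 + 18*k + 28) = t_k.
Σ_(k=0)^n t_k = s_(n+1) − s_(0) = (3*(-3)**n*(n**2 + 5*n + 8)) − (-4), i.e. 3*(-3)**n*n**2 + 15*(-3)**n*n + 24*(-3)**n + 4.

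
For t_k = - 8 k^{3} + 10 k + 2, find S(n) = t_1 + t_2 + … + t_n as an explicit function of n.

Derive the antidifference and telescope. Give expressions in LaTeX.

Compute t_(k+1)/t_k: get (5*k - 4*(k + 1)**3 + 6)/(-4*k**3 + 5*k + 1).
So A=1 and B=1, with C=k**3 - 5*k/4 - 1/4.
Set up (1)·f(k+1) − (1)·f(k) − (k**3 - 5*k/4 - 1/4) = 0.
From deg A=0, deg B=0, deg C=3: d=4.
Match coefficients ⇒ f(k) = k*(k + 1)*(2*k**2 - 6*k + 3)/8.
Get s_k = R·t_k = k*(-2*k**3 + 4*k**2 + 3*k - 3) with R(k) = B(k−1)f(k)/C(k) = k*(2*k**2 - 6*k + 3)/(2*(4*k**2 - 4*k - 1)).
Check: Δs_k = -8*k**3 + 10*k + 2. ✓
Telescope: S(n) = s_(n+1) − s_(1) = -2*n**4 - 4*n**3 + 3*n**2 + 7*n + 2 − (2) = n*(-2*n**3 - 4*n**2 + 3*n + 7).

S(n) = n \left(- 2 n^{3} - 4 n^{2} + 3 n + 7\right)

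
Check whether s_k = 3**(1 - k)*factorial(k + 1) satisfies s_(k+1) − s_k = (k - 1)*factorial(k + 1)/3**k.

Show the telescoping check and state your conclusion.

s_(k+1) = factorial(k + 2)/3**k
s_(k+1) − s_k = (k - 1)*factorial(k + 1)/3**k
(s_(k+1) − s_k) − t_k = 0

valid; difference matches t_k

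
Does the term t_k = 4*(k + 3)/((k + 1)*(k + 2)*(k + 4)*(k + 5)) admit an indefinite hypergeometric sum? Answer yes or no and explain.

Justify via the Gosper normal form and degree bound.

t_(k+1)/t_k = (k + 1)*(k + 4)**2/((k + 3)**2*(k + 6)).
Normal form (A,B,C) = (k + 1, k + 6, k**2 + 6*k + 9).
Need (k + 1)·f(k+1) − (k + 5)·f(k) = k**2 + 6*k + 9.
Bound: deg f ≤ 4.
A polynomial solution: f(k) = k*(k + 2)*(k + 3)*(k + 5)/8.
So s_k = (B(k−1)f/C)·t_k = (k*(k + 2)*(k + 5)**2/(8*(k + 3)))·t_k = k*(k + 5)/(2*(k**2 + 5*k + 4)).
Δs = 4*(k + 3)/(k**4 + 12*k**3 + 49*k**2 + 78*k + 40), as required.

Yes. s_k = k*(k + 5)/(2*(k**2 + 5*k + 4)).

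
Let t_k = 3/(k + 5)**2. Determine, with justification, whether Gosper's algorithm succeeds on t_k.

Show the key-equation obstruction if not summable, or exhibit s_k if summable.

No. Not Gosper-summable.

Step 1: r(k) = (k + 5)**2/(k + 6)**2.
Factor: A=k**2 + 10*k + 25; B=k**2 + 12*k + 36; C=1.
Set up (k**2 + 10*k + 25)·f(k+1) − (k**2 + 10*k + 25)·f(k) − (1) = 0.
deg f ≤ 0 (via 2,2,0).
Put f(k) = c0: A·f(k+1) − B(k−1)·f(k) − C = -1; need -1 = 0 — inconsistent ⇒ no f, not summable.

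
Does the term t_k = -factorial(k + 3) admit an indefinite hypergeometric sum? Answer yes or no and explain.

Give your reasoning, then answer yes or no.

t_(k+1)/t_k = k + 4.
Normal form (A,B,C) = (k + 4, 1, 1).
Solve (k + 4)·f(k+1) − (1)·f(k) = 1.
d = -1 from the (1,0,0) case.
Negative degree bound (-1): no f exists, t_k not Gosper-summable.

No. Not Gosper-summable.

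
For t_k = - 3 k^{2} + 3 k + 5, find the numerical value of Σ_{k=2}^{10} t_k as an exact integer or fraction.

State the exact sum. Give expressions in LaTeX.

r(k) = (3*k**2 + 3*k - 5)/(3*k**2 - 3*k - 5) after simplifying.
Gosper form: A/B · C(k+1)/C(k) with A=1, B=1, C=k**2 - k - 5/3.
f must satisfy (1)·f(k+1) − (1)·f(k) = k**2 - k - 5/3.
From deg A=0, deg B=0, deg C=2: d=3.
Coefficient equations give f(k) = k*(k**2 - 3*k - 3)/3.
Get s_k = R·t_k = k*(-k**2 + 3*k + 3) with R(k) = B(k−1)f(k)/C(k) = k*(k**2 - 3*k - 3)/(3*k**2 - 3*k - 5).
s_(k+1) − s_k = -3*k**2 + 3*k + 5 = t_k.
Evaluate s at k=11 and k=2: -935 and 10; difference -945.

Σ = -945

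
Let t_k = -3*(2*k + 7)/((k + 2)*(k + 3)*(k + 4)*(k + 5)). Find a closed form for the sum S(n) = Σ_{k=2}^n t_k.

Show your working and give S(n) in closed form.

S(n) = (-n**2 - 8*n + 9)/(8*(n**2 + 8*n + 15))

Ratio r(k) = (k + 2)*(2*k + 9)/((k + 6)*(2*k + 7)).
Take A(k)=k + 2, B(k)=k + 6, C(k)=k + 7/2.
Solve (k + 2)·f(k+1) − (k + 5)·f(k) = k + 7/2.
deg f ≤ 3 (via 1,1,1).
Solve for f: f(k) = k*(k + 3)*(k + 6)/16 (degree 3 ≤ 3).
R(k) = B(k−1)·f(k)/C(k) = k*(k + 3)*(k + 5)*(k + 6)/(8*(2*k + 7)); s_k = R·t_k = 3*k*(-k - 6)/(8*(k**2 + 6*k + 8)).
Check: Δs_k = 3*(-2*k - 7)/(k**4 + 14*k**3 + 71*k**2 + 154*k + 120). ✓
Σ_(k=2)^n t_k = s_(n+1) − s_(2) = (3*(-n**2 - 8*n - 7)/(8*(n**2 + 8*n + 15))) − (-1/4), i.e. (-n**2 - 8*n + 9)/(8*(n**2 + 8*n + 15)).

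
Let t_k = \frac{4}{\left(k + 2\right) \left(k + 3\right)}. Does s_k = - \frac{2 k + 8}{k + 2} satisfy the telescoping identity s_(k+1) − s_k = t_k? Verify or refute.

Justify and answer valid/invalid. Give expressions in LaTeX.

s_(k+1) = 2*(-k - 5)/(k + 3)
s_(k+1) − s_k = 4/(k**2 + 5*k + 6)
(s_(k+1) − s_k) − t_k = 0

Valid: the claim telescopes to t_k.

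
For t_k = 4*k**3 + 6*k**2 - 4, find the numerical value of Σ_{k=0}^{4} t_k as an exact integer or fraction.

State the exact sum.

r(k) = (2*(k + 1)**3 + 3*(k + 1)**2 - 2)/(2*k**3 + 3*k**2 - 2) after simplifying.
Factor: A=1; B=1; C=k**3 + 3*k**2/2 - 1.
Key eq: (1)·f(k+1) = (1)·f(k) + (k**3 + 3*k**2/2 - 1).
Bound: deg f ≤ 4.
Solve for f: f(k) = k*(k**3 - 2*k - 3)/4 (degree 4 ≤ 4).
R(k) = B(k−1)·f(k)/C(k) = k*(k**3 - 2*k - 3)/(2*(2*k**3 + 3*k**2 - 2)); s_k = R·t_k = k*(k**3 - 2*k - 3).
Verify: 4*k**3 + 6*k**2 - 4 matches t_k.
Σ_(k=0)^(4) t_k = s_(5) − s_(0) = 560 − (0) = 560.

Σ = 560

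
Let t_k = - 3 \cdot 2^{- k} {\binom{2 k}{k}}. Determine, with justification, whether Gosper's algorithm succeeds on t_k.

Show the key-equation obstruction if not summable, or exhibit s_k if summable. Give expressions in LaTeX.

Step 1: r(k) = (2*k + 1)/(k + 1).
Take A(k)=2*k + 1, B(k)=k + 1, C(k)=1.
Need (2*k + 1)·f(k+1) − (k)·f(k) = 1.
d = -1 from the (1,1,0) case.
d = -1 < 0 ⇒ no nonzero polynomial f; not summable.

No. Not Gosper-summable.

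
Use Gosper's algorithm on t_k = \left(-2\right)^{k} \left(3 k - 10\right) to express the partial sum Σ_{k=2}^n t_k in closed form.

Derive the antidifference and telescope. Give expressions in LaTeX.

Compute t_(k+1)/t_k: get 2*(7 - 3*k)/(3*k - 10).
So A=-2 and B=1, with C=k - 10/3.
Set up (-2)·f(k+1) − (1)·f(k) − (k - 10/3) = 0.
deg f ≤ 1 (via 0,0,1).
Solve for f: f(k) = -(k - 4)/3 (degree 1 ≤ 1).
Then R = B(k−1)f/C = -(k - 4)/(3*k - 10), so s_k = R(k)·t_k = (-2)**k*(4 - k).
Verify: (-2)**k*(3*k - 10) matches t_k.
Evaluate: s_(n+1) = (-2)**(n + 1)*(3 - n); subtract s_(2) = 8 ⇒ S(n) = 2*(-2)**n*n - 6*(-2)**n - 8.

S(n) = 2 \left(-2\right)^{n} n - 6 \left(-2\right)^{n} - 8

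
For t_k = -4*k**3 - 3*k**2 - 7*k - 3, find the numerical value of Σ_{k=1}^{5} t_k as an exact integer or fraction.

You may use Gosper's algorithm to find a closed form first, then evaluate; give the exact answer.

Σ = -1185

t_(k+1)/t_k = (4*k**3 + 15*k**2 + 25*k + 17)/(4*k**3 + 3*k**2 + 7*k + 3).
Take A(k)=1, B(k)=1, C(k)=k**3 + 3*k**2/4 + 7*k/4 + 3/4.
Set up (1)·f(k+1) − (1)·f(k) − (k**3 + 3*k**2/4 + 7*k/4 + 3/4) = 0.
deg f ≤ 4 (via 0,0,3).
Solve for f: f(k) = k**2*(k**2 - k + 3)/4 (degree 4 ≤ 4).
So s_k = (B(k−1)f/C)·t_k = (k**2*(k**2 - k + 3)/(4*k**3 + 3*k**2 + 7*k + 3))·t_k = k**2*(-k**2 + k - 3).
Verify: -4*k**3 - 3*k**2 - 7*k - 3 matches t_k.
Σ_(k=1)^(5) t_k = s_(6) − s_(1) = -1188 − (-3) = -1185.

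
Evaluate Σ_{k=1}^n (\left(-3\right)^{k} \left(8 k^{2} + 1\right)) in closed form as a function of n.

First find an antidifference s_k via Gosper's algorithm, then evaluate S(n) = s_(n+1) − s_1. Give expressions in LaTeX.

S(n) = 3 \left(-3\right)^{n} n \left(2 n + 1\right)

Compute t_(k+1)/t_k: get 3*(-8*(k + 1)**2 - 1)/(8*k**2 + 1).
Factor: A=-3; B=1; C=k**2 + 1/8.
Solve (-3)·f(k+1) − (1)·f(k) = k**2 + 1/8.
From deg A=0, deg B=0, deg C=2: d=2.
Coefficient equations give f(k) = -(k - 1)*(2*k - 1)/8.
So s_k = (B(k−1)f/C)·t_k = (-(k - 1)*(2*k - 1)/(8*k**2 + 1))·t_k = (-3)**k*(-2*k**2 + 3*k - 1).
Δs = (-3)**k*(8*k**2 + 1), as required.
Evaluate: s_(n+1) = 3*(-3)**n*n*(2*n + 1); subtract s_(1) = 0 ⇒ S(n) = 3*(-3)**n*n*(2*n + 1).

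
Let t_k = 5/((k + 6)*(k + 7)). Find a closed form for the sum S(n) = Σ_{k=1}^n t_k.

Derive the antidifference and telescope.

t_(k+1)/t_k = (k + 6)/(k + 8).
A = k + 6, B = k + 8, C = 1.
Need (k + 6)·f(k+1) − (k + 7)·f(k) = 1.
deg f ≤ 1 (via 1,1,0).
Solving with deg f ≤ 1: f(k) = k/6.
So s_k = (B(k−1)f/C)·t_k = (k*(k + 7)/6)·t_k = 5*k/(6*(k + 6)).
Verify: 5/(k**2 + 13*k + 42) matches t_k.
Σ_(k=1)^n t_k = s_(n+1) − s_(1) = (5*(n + 1)/(6*(n + 7))) − (5/42), i.e. 5*n/(7*(n + 7)).

S(n) = 5*n/(7*(n + 7))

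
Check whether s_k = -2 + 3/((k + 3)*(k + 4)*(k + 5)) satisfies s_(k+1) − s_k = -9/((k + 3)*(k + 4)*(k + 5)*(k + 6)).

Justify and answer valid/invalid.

valid; difference matches t_k

s_(k+1) = -2 + 3/((k + 4)*(k + 5)*(k + 6))
s_(k+1) − s_k = -9/((k + 3)*(k + 4)*(k + 5)*(k + 6))
(s_(k+1) − s_k) − t_k = 0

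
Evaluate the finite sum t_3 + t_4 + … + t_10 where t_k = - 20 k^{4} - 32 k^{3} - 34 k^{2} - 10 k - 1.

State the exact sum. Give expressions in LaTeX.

Σ = -616280

Step 1: r(k) = (20*k**4 + 112*k**3 + 250*k**2 + 254*k + 97)/(20*k**4 + 32*k**3 + 34*k**2 + 10*k + 1).
Gosper form: A/B · C(k+1)/C(k) with A=1, B=1, C=k**4 + 8*k**3/5 + 17*k**2/10 + k/2 + 1/20.
Need (1)·f(k+1) − (1)·f(k) = k**4 + 8*k**3/5 + 17*k**2/10 + k/2 + 1/20.
deg f ≤ 5 (via 0,0,4).
Coefficient equations give f(k) = k*(4*k**4 - 2*k**3 + 2*k**2 - 4*k + 1)/20.
Get s_k = R·t_k = k*(-4*k**4 + 2*k**3 - 2*k**2 + 4*k - 1) with R(k) = B(k−1)f(k)/C(k) = k*(4*k**4 - 2*k**3 + 2*k**2 - 4*k + 1)/(20*k**4 + 32*k**3 + 34*k**2 + 10*k + 1).
Check: Δs_k = -20*k**4 - 32*k**3 - 34*k**2 - 10*k - 1. ✓
Evaluate s at k=11 and k=3: -617111 and -831; difference -616280.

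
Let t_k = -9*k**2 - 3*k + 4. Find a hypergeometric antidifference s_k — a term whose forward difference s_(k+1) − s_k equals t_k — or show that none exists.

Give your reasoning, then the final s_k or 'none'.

r(k) = (9*k**2 + 21*k + 8)/(9*k**2 + 3*k - 4) after simplifying.
Take A(k)=1, B(k)=1, C(k)=k**2 + k/3 - 4/9.
Solve (1)·f(k+1) − (1)·f(k) = k**2 + k/3 - 4/9.
Bound: deg f ≤ 3.
Solving with deg f ≤ 3: f(k) = k*(3*k**2 - 3*k - 4)/9.
R(k) = B(k−1)·f(k)/C(k) = k*(3*k**2 - 3*k - 4)/(9*k**2 + 3*k - 4); s_k = R·t_k = k*(-3*k**2 + 3*k + 4).
Verify: -9*k**2 - 3*k + 4 matches t_k.

s_k = k*(-3*k**2 + 3*k + 4)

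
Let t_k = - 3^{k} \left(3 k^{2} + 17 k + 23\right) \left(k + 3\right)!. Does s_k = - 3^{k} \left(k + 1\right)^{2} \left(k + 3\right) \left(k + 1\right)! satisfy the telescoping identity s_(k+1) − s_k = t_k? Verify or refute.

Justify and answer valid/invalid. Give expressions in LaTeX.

Invalid: residual 3^{k} \left(3 k^{3} + 23 k^{2} + 56 k + 45\right) \left(k + 1\right)! ≠ 0.

s_(k+1) = -3**(k + 1)*(k + 2)**2*(k + 4)*factorial(k + 2)
s_(k+1) − s_k = -3**k*(3*k**4 + 29*k**3 + 103*k**2 + 161*k + 93)*factorial(k + 1)
(s_(k+1) − s_k) − t_k = 3**k*(3*k**3 + 23*k**2 + 56*k + 45)*factorial(k + 1)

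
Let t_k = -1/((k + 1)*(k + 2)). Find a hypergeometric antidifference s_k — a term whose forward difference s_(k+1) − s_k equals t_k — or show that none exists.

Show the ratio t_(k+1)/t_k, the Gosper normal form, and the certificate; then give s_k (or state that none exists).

s_k = -k/(k + 1)

t_(k+1)/t_k = (k + 1)/(k + 3).
Take A(k)=k + 1, B(k)=k + 3, C(k)=1.
Need (k + 1)·f(k+1) − (k + 2)·f(k) = 1.
d = 1 from the (1,1,0) case.
Coefficient equations give f(k) = k.
Certificate R = B(k−1)f/C = k*(k + 2) gives s_k = -k/(k + 1).
s_(k+1) − s_k = -1/(k**2 + 3*k + 2) = t_k.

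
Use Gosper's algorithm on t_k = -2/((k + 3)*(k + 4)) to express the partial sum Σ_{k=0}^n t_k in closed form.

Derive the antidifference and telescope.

S(n) = 2*(-n - 1)/(3*(n + 4))

Compute t_(k+1)/t_k: get (k + 3)/(k + 5).
Gosper form: A/B · C(k+1)/C(k) with A=k + 3, B=k + 5, C=1.
f must satisfy (k + 3)·f(k+1) − (k + 4)·f(k) = 1.
Bound: deg f ≤ 1.
A polynomial solution: f(k) = k/3.
Get s_k = R·t_k = -2*k/(3*k + 9) with R(k) = B(k−1)f(k)/C(k) = k*(k + 4)/3.
Verify: -2/(k**2 + 7*k + 12) matches t_k.
Telescope: S(n) = s_(n+1) − s_(0) = 2*(-n - 1)/(3*(n + 4)) − (0) = 2*(-n - 1)/(3*(n + 4)).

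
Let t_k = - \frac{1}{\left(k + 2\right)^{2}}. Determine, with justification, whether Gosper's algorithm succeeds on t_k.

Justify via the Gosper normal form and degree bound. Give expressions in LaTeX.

No — the linear system for f has no solution.

Step 1: r(k) = (k + 2)**2/(k + 3)**2.
Factor: A=k**2 + 4*k + 4; B=k**2 + 6*k + 9; C=1.
Set up (k**2 + 4*k + 4)·f(k+1) − (k**2 + 4*k + 4)·f(k) − (1) = 0.
deg f ≤ 0 (via 2,2,0).
Put f(k) = c0: A·f(k+1) − B(k−1)·f(k) − C = -1; need -1 = 0 — inconsistent ⇒ no f, not summable.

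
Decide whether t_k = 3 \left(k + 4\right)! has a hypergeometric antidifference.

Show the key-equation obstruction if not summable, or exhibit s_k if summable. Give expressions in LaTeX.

No — key equation has no polynomial f.

The ratio is k + 5.
So A=k + 5 and B=1, with C=1.
Key eq: (k + 5)·f(k+1) = (1)·f(k) + (1).
From deg A=1, deg B=0, deg C=0: d=-1.
deg f ≤ -1 is impossible — no certificate.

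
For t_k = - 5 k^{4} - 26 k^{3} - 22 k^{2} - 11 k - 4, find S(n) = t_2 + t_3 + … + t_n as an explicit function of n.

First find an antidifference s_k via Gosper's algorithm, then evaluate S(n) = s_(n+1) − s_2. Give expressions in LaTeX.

S(n) = - n^{5} - 9 n^{4} - 22 n^{3} - 23 n^{2} - 13 n + 68

Ratio r(k) = (5*k**4 + 46*k**3 + 130*k**2 + 153*k + 68)/(5*k**4 + 26*k**3 + 22*k**2 + 11*k + 4).
Take A(k)=1, B(k)=1, C(k)=k**4 + 26*k**3/5 + 22*k**2/5 + 11*k/5 + 4/5.
Solve (1)·f(k+1) − (1)·f(k) = k**4 + 26*k**3/5 + 22*k**2/5 + 11*k/5 + 4/5.
Degrees (0,0,4) ⇒ d ≤ 5.
Solving with deg f ≤ 5: f(k) = k*(k**4 + 4*k**3 - 4*k**2 + k + 2)/5.
R(k) = B(k−1)·f(k)/C(k) = k*(k**4 + 4*k**3 - 4*k**2 + k + 2)/(5*k**4 + 26*k**3 + 22*k**2 + 11*k + 4); s_k = R·t_k = k*(-k**4 - 4*k**3 + 4*k**2 - k - 2).
Check: Δs_k = -5*k**4 - 26*k**3 - 22*k**2 - 11*k - 4. ✓
Evaluate: s_(n+1) = -n**5 - 9*n**4 - 22*n**3 - 23*n**2 - 13*n - 4; subtract s_(2) = -72 ⇒ S(n) = -n**5 - 9*n**4 - 22*n**3 - 23*n**2 - 13*n + 68.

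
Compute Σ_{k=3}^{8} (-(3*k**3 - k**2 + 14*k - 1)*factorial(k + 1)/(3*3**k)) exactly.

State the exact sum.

t_(k+1)/t_k = (k + 2)*(14*k + 3*(k + 1)**3 - (k + 1)**2 + 13)/(3*(3*k**3 - k**2 + 14*k - 1)).
Normal form (A,B,C) = (k/3 + 2/3, 1, k**3 - k**2/3 + 14*k/3 - 1/3).
Solve (k/3 + 2/3)·f(k+1) − (1)·f(k) = k**3 - k**2/3 + 14*k/3 - 1/3.
Bound: deg f ≤ 2.
Coefficient equations give f(k) = 3*k**2 - 4*k - 1.
Certificate R = B(k−1)f/C = 3*(3*k**2 - 4*k - 1)/(3*k**3 - k**2 + 14*k - 1) gives s_k = (-3*k**2 + 4*k + 1)*factorial(k + 1)/3**k.
Verify: -(3*k**3 - k**2 + 14*k - 1)*factorial(k + 1)/(3*3**k) matches t_k.
Sum = s_(9) − s_(3); s_(9) = -9228800/243, s_(3) = -112/9 ⇒ -9225776/243.

Σ = -9225776/243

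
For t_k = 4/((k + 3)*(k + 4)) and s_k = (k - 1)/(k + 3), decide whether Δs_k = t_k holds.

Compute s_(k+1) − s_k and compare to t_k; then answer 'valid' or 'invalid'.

valid (s_(k+1) − s_k reduces to t_k)

s_(k+1) = k/(k + 4)
s_(k+1) − s_k = 4/(k**2 + 7*k + 12)
(s_(k+1) − s_k) − t_k = 0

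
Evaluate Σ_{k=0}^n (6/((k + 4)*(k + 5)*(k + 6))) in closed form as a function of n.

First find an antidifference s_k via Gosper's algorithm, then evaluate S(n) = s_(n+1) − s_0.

S(n) = 3*(n**2 + 11*n + 10)/(20*(n**2 + 11*n + 30))

Ratio r(k) = (k + 4)/(k + 7).
Gosper form: A/B · C(k+1)/C(k) with A=k + 4, B=k + 7, C=1.
Key eq: (k + 4)·f(k+1) = (k + 6)·f(k) + (1).
Bound: deg f ≤ 2.
Match coefficients ⇒ f(k) = k*(k + 9)/40.
Then R = B(k−1)f/C = k*(k + 6)*(k + 9)/40, so s_k = R(k)·t_k = 3*k*(k + 9)/(20*(k + 4)*(k + 5)).
Δs = 6/(k**3 + 15*k**2 + 74*k + 120), as required.
Evaluate: s_(n+1) = 3*(n**2 + 11*n + 10)/(20*(n**2 + 11*n + 30)); subtract s_(0) = 0 ⇒ S(n) = 3*(n**2 + 11*n + 10)/(20*(n**2 + 11*n + 30)).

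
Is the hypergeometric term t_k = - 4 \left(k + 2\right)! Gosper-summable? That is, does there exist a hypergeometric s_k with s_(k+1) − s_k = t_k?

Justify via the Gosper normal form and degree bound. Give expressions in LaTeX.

Step 1: r(k) = k + 3.
So A=k + 3 and B=1, with C=1.
Key eq: (k + 3)·f(k+1) = (1)·f(k) + (1).
Degrees (1,0,0) ⇒ d ≤ -1.
Negative degree bound (-1): no f exists, t_k not Gosper-summable.

No; the degree bound rules out any f.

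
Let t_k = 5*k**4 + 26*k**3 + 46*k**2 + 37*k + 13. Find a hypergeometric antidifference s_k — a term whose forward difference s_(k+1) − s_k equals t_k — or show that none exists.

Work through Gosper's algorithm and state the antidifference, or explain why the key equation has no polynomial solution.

Step 1: r(k) = (5*k**4 + 46*k**3 + 154*k**2 + 227*k + 127)/(5*k**4 + 26*k**3 + 46*k**2 + 37*k + 13).
Normal form (A,B,C) = (1, 1, k**4 + 26*k**3/5 + 46*k**2/5 + 37*k/5 + 13/5).
f must satisfy (1)·f(k+1) − (1)·f(k) = k**4 + 26*k**3/5 + 46*k**2/5 + 37*k/5 + 13/5.
deg f ≤ 5 (via 0,0,4).
A polynomial solution: f(k) = k*(k**4 + 4*k**3 + 4*k**2 + 2*k + 2)/5.
Certificate R = B(k−1)f/C = k*(k**4 + 4*k**3 + 4*k**2 + 2*k + 2)/(5*k**4 + 26*k**3 + 46*k**2 + 37*k + 13) gives s_k = k*(k**4 + 4*k**3 + 4*k**2 + 2*k + 2).
Δs = 5*k**4 + 26*k**3 + 46*k**2 + 37*k + 13, as required.

s_k = k*(k**4 + 4*k**3 + 4*k**2 + 2*k + 2)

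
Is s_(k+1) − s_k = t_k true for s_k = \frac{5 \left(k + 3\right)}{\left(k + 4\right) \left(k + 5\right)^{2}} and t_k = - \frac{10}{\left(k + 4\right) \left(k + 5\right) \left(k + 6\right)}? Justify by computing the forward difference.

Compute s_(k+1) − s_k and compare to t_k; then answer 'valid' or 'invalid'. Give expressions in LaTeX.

s_(k+1) = 5*(k + 4)/((k + 5)*(k + 6)**2)
s_(k+1) − s_k = 5*(-(k + 3)*(k + 6)**2 + (k + 4)**2*(k + 5))/((k + 4)*(k + 5)**2*(k + 6)**2)
(s_(k+1) − s_k) − t_k = 10*(3*k + 16)/(k**5 + 26*k**4 + 269*k**3 + 1384*k**2 + 3540*k + 3600)

Invalid: residual \frac{10 \left(3 k + 16\right)}{k^{5} + 26 k^{4} + 269 k^{3} + 1384 k^{2} + 3540 k + 3600} ≠ 0.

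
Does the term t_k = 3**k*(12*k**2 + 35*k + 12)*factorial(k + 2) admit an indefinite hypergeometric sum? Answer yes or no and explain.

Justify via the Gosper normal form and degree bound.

Ratio r(k) = 3*(12*k**3 + 95*k**2 + 236*k + 177)/(12*k**2 + 35*k + 12).
So A=3*k + 9 and B=1, with C=k**2 + 35*k/12 + 1.
Solve (3*k + 9)·f(k+1) − (1)·f(k) = k**2 + 35*k/12 + 1.
From deg A=1, deg B=0, deg C=2: d=1.
A polynomial solution: f(k) = (4*k - 3)/12.
Certificate R = B(k−1)f/C = (4*k - 3)/(12*k**2 + 35*k + 12) gives s_k = 3**k*(4*k - 3)*factorial(k + 2).
s_(k+1) − s_k = 3**k*(12*k**2 + 35*k + 12)*factorial(k + 2) = t_k.

Yes. s_k = 3**k*(4*k - 3)*factorial(k + 2).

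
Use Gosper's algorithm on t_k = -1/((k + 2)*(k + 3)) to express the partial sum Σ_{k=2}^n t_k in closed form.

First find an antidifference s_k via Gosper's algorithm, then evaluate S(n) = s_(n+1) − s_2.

S(n) = (1 - n)/(4*(n + 3))

The ratio is (k + 2)/(k + 4).
Gosper form: A/B · C(k+1)/C(k) with A=k + 2, B=k + 4, C=1.
Key eq: (k + 2)·f(k+1) = (k + 3)·f(k) + (1).
Degrees (1,1,0) ⇒ d ≤ 1.
Solve for f: f(k) = k/2 (degree 1 ≤ 1).
Then R = B(k−1)f/C = k*(k + 3)/2, so s_k = R(k)·t_k = -k/(2*k + 4).
Check: Δs_k = -1/(k**2 + 5*k + 6). ✓
Telescope: S(n) = s_(n+1) − s_(2) = (-n - 1)/(2*(n + 3)) − (-1/4) = (1 - n)/(4*(n + 3)).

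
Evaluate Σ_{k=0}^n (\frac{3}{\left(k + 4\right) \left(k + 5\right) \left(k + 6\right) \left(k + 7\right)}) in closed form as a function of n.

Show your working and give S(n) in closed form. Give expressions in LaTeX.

The ratio is (k + 4)/(k + 8).
Normal form (A,B,C) = (k + 4, k + 8, 1).
Need (k + 4)·f(k+1) − (k + 7)·f(k) = 1.
Bound: deg f ≤ 3.
Solving with deg f ≤ 3: f(k) = k*(k**2 + 15*k + 74)/360.
Then R = B(k−1)f/C = k*(k + 7)*(k**2 + 15*k + 74)/360, so s_k = R(k)·t_k = k*(k**2 + 15*k + 74)/(120*(k + 4)*(k + 5)*(k + 6)).
Verify: 3/(k**4 + 22*k**3 + 179*k**2 + 638*k + 840) matches t_k.
Telescope: S(n) = s_(n+1) − s_(0) = (n**3 + 18*n**2 + 107*n + 90)/(120*(n**3 + 18*n**2 + 107*n + 210)) − (0) = (n**3 + 18*n**2 + 107*n + 90)/(120*(n**3 + 18*n**2 + 107*n + 210)).

S(n) = \frac{n^{3} + 18 n^{2} + 107 n + 90}{120 \left(n^{3} + 18 n^{2} + 107 n + 210\right)}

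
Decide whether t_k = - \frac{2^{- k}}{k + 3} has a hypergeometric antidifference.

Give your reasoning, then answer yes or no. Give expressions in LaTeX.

No — negative degree bound, so no certificate f.

r(k) = (k + 3)/(2*(k + 4)) after simplifying.
Normal form (A,B,C) = (k/2 + 3/2, k + 4, 1).
Key eq: (k/2 + 3/2)·f(k+1) = (k + 3)·f(k) + (1).
Bound: deg f ≤ -1.
deg f ≤ -1 is impossible — no certificate.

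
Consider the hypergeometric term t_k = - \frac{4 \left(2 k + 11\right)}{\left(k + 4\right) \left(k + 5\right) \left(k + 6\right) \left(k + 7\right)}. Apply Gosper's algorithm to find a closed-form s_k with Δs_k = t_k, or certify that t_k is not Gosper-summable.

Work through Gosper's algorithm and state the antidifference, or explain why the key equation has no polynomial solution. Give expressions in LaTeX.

The ratio is (k + 4)*(2*k + 13)/((k + 8)*(2*k + 11)).
Gosper form: A/B · C(k+1)/C(k) with A=k + 4, B=k + 8, C=k + 11/2.
Need (k + 4)·f(k+1) − (k + 7)·f(k) = k + 11/2.
d = 3 from the (1,1,1) case.
Match coefficients ⇒ f(k) = k*(k + 5)*(k + 10)/48.
R(k) = B(k−1)·f(k)/C(k) = k*(k + 5)*(k + 7)*(k + 10)/(24*(2*k + 11)); s_k = R·t_k = k*(-k - 10)/(6*(k**2 + 10*k + 24)).
Δs = 4*(-2*k - 11)/(k**4 + 22*k**3 + 179*k**2 + 638*k + 840), as required.

s_k = \frac{k \left(- k - 10\right)}{6 \left(k^{2} + 10 k + 24\right)}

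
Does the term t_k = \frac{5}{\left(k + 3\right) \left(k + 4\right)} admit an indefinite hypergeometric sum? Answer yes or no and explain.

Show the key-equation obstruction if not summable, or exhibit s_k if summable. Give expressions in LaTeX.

Ratio r(k) = (k + 3)/(k + 5).
Take A(k)=k + 3, B(k)=k + 5, C(k)=1.
Set up (k + 3)·f(k+1) − (k + 4)·f(k) − (1) = 0.
Bound: deg f ≤ 1.
Coefficient equations give f(k) = k/3.
Then R = B(k−1)f/C = k*(k + 4)/3, so s_k = R(k)·t_k = 5*k/(3*(k + 3)).
Δs = 5/(k**2 + 7*k + 12), as required.

Yes. s_k = \frac{5 k}{3 \left(k + 3\right)}.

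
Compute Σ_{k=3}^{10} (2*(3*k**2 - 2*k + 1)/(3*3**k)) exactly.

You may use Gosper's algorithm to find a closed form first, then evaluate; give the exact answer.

Σ = 216136/177147

Compute t_(k+1)/t_k: get (3*k**2 + 4*k + 2)/(3*(3*k**2 - 2*k + 1)).
Normal form (A,B,C) = (1/3, 1, k**2 - 2*k/3 + 1/3).
f must satisfy (1/3)·f(k+1) − (1)·f(k) = k**2 - 2*k/3 + 1/3.
d = 2 from the (0,0,2) case.
Coefficient equations give f(k) = -(3*k**2 + k + 3)/2.
Then R = B(k−1)f/C = -3*(3*k**2 + k + 3)/(2*(3*k**2 - 2*k + 1)), so s_k = R(k)·t_k = (-3*k**2 - k - 3)/3**k.
s_(k+1) − s_k = 2*(3*k**2 - 2*k + 1)/(3*3**k) = t_k.
Telescoping: Σ = s_(11) − s_(3) = -377/177147 − (-11/9) = 216136/177147.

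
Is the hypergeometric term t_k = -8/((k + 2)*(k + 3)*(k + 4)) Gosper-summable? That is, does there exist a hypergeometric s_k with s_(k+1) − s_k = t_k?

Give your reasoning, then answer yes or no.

Yes. s_k = 2*k*(-k - 5)/(3*(k + 2)*(k + 3)).

Ratio r(k) = (k + 2)/(k + 5).
Gosper form: A/B · C(k+1)/C(k) with A=k + 2, B=k + 5, C=1.
Key eq: (k + 2)·f(k+1) = (k + 4)·f(k) + (1).
Degrees (1,1,0) ⇒ d ≤ 2.
Solving with deg f ≤ 2: f(k) = k*(k + 5)/12.
So s_k = (B(k−1)f/C)·t_k = (k*(k + 4)*(k + 5)/12)·t_k = 2*k*(-k - 5)/(3*(k + 2)*(k + 3)).
Check: Δs_k = -8/(k**3 + 9*k**2 + 26*k + 24). ✓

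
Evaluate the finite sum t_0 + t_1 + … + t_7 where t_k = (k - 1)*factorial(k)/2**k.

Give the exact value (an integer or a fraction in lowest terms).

t_(k+1)/t_k = k*(k + 1)/(2*(k - 1)).
Normal form (A,B,C) = (k/2 + 1/2, 1, k - 1).
Solve (k/2 + 1/2)·f(k+1) − (1)·f(k) = k - 1.
deg f ≤ 0 (via 1,0,1).
Coefficient equations give f(k) = 2.
Then R = B(k−1)f/C = 2/(k - 1), so s_k = R(k)·t_k = 2**(1 - k)*factorial(k).
Verify: (k - 1)*factorial(k)/2**k matches t_k.
Sum = s_(8) − s_(0); s_(8) = 315, s_(0) = 2 ⇒ 313.

Σ = 313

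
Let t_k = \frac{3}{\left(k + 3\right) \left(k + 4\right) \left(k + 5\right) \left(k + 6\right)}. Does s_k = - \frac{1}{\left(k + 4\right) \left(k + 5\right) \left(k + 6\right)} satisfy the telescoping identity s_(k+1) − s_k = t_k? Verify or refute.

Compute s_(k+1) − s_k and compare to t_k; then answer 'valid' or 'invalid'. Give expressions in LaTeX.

s_(k+1) = -1/((k + 5)*(k + 6)*(k + 7))
s_(k+1) − s_k = 3/((k + 4)*(k + 5)*(k + 6)*(k + 7))
(s_(k+1) − s_k) − t_k = -12/((k + 3)*(k + 4)*(k + 5)*(k + 6)*(k + 7))

Invalid: residual - \frac{12}{k^{5} + 25 k^{4} + 245 k^{3} + 1175 k^{2} + 2754 k + 2520} ≠ 0.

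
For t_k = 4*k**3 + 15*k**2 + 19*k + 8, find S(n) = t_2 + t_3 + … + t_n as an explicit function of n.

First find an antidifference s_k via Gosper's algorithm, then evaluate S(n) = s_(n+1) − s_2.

S(n) = n**4 + 7*n**3 + 18*n**2 + 20*n - 46

Compute t_(k+1)/t_k: get (4*k**3 + 27*k**2 + 61*k + 46)/(4*k**3 + 15*k**2 + 19*k + 8).
Normal form (A,B,C) = (1, 1, k**3 + 15*k**2/4 + 19*k/4 + 2).
Need (1)·f(k+1) − (1)·f(k) = k**3 + 15*k**2/4 + 19*k/4 + 2.
From deg A=0, deg B=0, deg C=3: d=4.
Match coefficients ⇒ f(k) = k*(k + 1)**3/4.
Get s_k = R·t_k = k*(k**3 + 3*k**2 + 3*k + 1) with R(k) = B(k−1)f(k)/C(k) = k*(k + 1)**2/(4*k**2 + 11*k + 8).
Verify: 4*k**3 + 15*k**2 + 19*k + 8 matches t_k.
Σ_(k=2)^n t_k = s_(n+1) − s_(2) = (n**4 + 7*n**3 + 18*n**2 + 20*n + 8) − (54), i.e. n**4 + 7*n**3 + 18*n**2 + 20*n - 46.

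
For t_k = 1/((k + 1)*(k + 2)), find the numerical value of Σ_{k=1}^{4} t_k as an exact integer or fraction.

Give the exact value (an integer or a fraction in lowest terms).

Σ = 1/3

Ratio r(k) = (k + 1)/(k + 3).
Take A(k)=k + 1, B(k)=k + 3, C(k)=1.
Need (k + 1)·f(k+1) − (k + 2)·f(k) = 1.
deg f ≤ 1 (via 1,1,0).
A polynomial solution: f(k) = k.
R(k) = B(k−1)·f(k)/C(k) = k*(k + 2); s_k = R·t_k = k/(k + 1).
s_(k+1) − s_k = 1/(k**2 + 3*k + 2) = t_k.
Sum = s_(5) − s_(1); s_(5) = 5/6, s_(1) = 1/2 ⇒ 1/3.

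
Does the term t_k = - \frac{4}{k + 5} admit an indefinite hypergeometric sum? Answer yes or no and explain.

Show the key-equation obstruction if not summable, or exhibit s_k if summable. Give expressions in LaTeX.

No — the linear system for f has no solution.

Compute t_(k+1)/t_k: get (k + 5)/(k + 6).
Gosper form: A/B · C(k+1)/C(k) with A=k + 5, B=k + 6, C=1.
Need (k + 5)·f(k+1) − (k + 5)·f(k) = 1.
From deg A=1, deg B=1, deg C=0: d=0.
f = c0 ⇒ A·f(k+1) − B(k−1)·f(k) − C = -1. The system {-1 = 0} is inconsistent; no antidifference.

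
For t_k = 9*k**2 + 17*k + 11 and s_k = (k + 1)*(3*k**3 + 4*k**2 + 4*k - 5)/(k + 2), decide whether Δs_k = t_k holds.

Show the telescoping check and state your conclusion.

s_(k+1) = (3*k**4 + 19*k**3 + 47*k**2 + 48*k + 12)/(k + 3)
s_(k+1) − s_k = (9*k**4 + 56*k**3 + 119*k**2 + 116*k + 39)/(k**2 + 5*k + 6)
(s_(k+1) − s_k) − t_k = (-6*k**3 - 31*k**2 - 41*k - 27)/(k**2 + 5*k + 6)

Invalid: residual (-6*k**3 - 31*k**2 - 41*k - 27)/(k**2 + 5*k + 6) ≠ 0.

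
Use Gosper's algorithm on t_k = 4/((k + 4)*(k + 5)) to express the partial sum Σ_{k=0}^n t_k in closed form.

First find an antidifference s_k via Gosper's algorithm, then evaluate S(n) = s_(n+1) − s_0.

S(n) = (n + 1)/(n + 5)

The ratio is (k + 4)/(k + 6).
Gosper form: A/B · C(k+1)/C(k) with A=k + 4, B=k + 6, C=1.
f must satisfy (k + 4)·f(k+1) − (k + 5)·f(k) = 1.
Degrees (1,1,0) ⇒ d ≤ 1.
A polynomial solution: f(k) = k/4.
R(k) = B(k−1)·f(k)/C(k) = k*(k + 5)/4; s_k = R·t_k = k/(k + 4).
Check: Δs_k = 4/(k**2 + 9*k + 20). ✓
Telescope: S(n) = s_(n+1) − s_(0) = (n + 1)/(n + 5) − (0) = (n + 1)/(n + 5).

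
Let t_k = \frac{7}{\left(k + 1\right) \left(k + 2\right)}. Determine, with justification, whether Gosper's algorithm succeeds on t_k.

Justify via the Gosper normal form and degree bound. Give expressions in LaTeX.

Yes. s_k = \frac{7 k}{k + 1}.

t_(k+1)/t_k = (k + 1)/(k + 3).
Take A(k)=k + 1, B(k)=k + 3, C(k)=1.
Set up (k + 1)·f(k+1) − (k + 2)·f(k) − (1) = 0.
Degrees (1,1,0) ⇒ d ≤ 1.
Solving with deg f ≤ 1: f(k) = k.
R(k) = B(k−1)·f(k)/C(k) = k*(k + 2); s_k = R·t_k = 7*k/(k + 1).
Δs = 7/(k**2 + 3*k + 2), as required.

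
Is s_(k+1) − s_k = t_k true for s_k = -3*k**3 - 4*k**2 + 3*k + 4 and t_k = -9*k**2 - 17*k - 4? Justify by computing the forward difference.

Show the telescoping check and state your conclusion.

valid; difference matches t_k

s_(k+1) = k*(-3*k**2 - 13*k - 14)
s_(k+1) − s_k = -9*k**2 - 17*k - 4
(s_(k+1) − s_k) − t_k = 0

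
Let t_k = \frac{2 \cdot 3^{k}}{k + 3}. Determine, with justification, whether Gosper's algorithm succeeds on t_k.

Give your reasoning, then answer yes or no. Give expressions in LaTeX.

No — t_k has no hypergeometric antidifference.

Compute t_(k+1)/t_k: get 3*(k + 3)/(k + 4).
Normal form (A,B,C) = (3*k + 9, k + 4, 1).
Need (3*k + 9)·f(k+1) − (k + 3)·f(k) = 1.
From deg A=1, deg B=1, deg C=0: d=-1.
d = -1 < 0 ⇒ no nonzero polynomial f; not summable.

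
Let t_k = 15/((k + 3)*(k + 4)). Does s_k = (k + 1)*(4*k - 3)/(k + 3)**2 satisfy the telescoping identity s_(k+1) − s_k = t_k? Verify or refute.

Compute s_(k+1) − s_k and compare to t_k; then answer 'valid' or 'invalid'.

s_(k+1) = (k + 2)*(4*k + 1)/(k + 4)**2
s_(k+1) − s_k = (23*k**2 + 101*k + 66)/(k**4 + 14*k**3 + 73*k**2 + 168*k + 144)
(s_(k+1) − s_k) − t_k = 2*(4*k**2 - 2*k - 57)/(k**4 + 14*k**3 + 73*k**2 + 168*k + 144)

Invalid: residual 2*(4*k**2 - 2*k - 57)/(k**4 + 14*k**3 + 73*k**2 + 168*k + 144) ≠ 0.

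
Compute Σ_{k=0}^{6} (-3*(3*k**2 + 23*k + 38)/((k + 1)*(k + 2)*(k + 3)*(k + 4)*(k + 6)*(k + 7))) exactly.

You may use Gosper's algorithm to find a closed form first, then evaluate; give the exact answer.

Σ = -511/3120

Compute t_(k+1)/t_k: get (k + 1)*(k + 6)*(23*k + 3*(k + 1)**2 + 61)/((k + 5)*(k + 8)*(3*k**2 + 23*k + 38)).
Normal form (A,B,C) = (k + 1, k + 8, k**3 + 38*k**2/3 + 51*k + 190/3).
Set up (k + 1)·f(k+1) − (k + 7)·f(k) − (k**3 + 38*k**2/3 + 51*k + 190/3) = 0.
Bound: deg f ≤ 6.
Solving with deg f ≤ 6: f(k) = k*(k + 2)*(k + 4)*(k + 5)*(k**2 + 10*k + 27)/54.
Get s_k = R·t_k = k*(-k**2 - 10*k - 27)/(6*(k**3 + 10*k**2 + 27*k + 18)) with R(k) = B(k−1)f(k)/C(k) = k*(k + 2)*(k + 4)*(k + 7)*(k**2 + 10*k + 27)/(18*(3*k**2 + 23*k + 38)).
Δs = 3*(-3*k**2 - 23*k - 38)/(k**6 + 23*k**5 + 207*k**4 + 925*k**3 + 2144*k**2 + 2412*k + 1008), as required.
Evaluate s at k=7 and k=0: -511/3120 and 0; difference -511/3120.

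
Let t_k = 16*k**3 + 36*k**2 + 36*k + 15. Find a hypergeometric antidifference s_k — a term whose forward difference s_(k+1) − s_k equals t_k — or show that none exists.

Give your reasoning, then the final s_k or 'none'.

s_k = k*(4*k**3 + 4*k**2 + 4*k + 3)

Ratio r(k) = (16*k**3 + 84*k**2 + 156*k + 103)/(16*k**3 + 36*k**2 + 36*k + 15).
Factor: A=1; B=1; C=k**3 + 9*k**2/4 + 9*k/4 + 15/16.
Set up (1)·f(k+1) − (1)·f(k) − (k**3 + 9*k**2/4 + 9*k/4 + 15/16) = 0.
Degrees (0,0,3) ⇒ d ≤ 4.
Match coefficients ⇒ f(k) = k*(4*k**3 + 4*k**2 + 4*k + 3)/16.
R(k) = B(k−1)·f(k)/C(k) = k*(4*k**3 + 4*k**2 + 4*k + 3)/(16*k**3 + 36*k**2 + 36*k + 15); s_k = R·t_k = k*(4*k**3 + 4*k**2 + 4*k + 3).
s_(k+1) − s_k = 16*k**3 + 36*k**2 + 36*k + 15 = t_k.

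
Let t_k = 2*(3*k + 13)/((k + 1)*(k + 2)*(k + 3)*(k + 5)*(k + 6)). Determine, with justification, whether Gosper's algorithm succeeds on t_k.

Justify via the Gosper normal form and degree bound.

The ratio is (k + 1)*(k + 5)*(3*k + 16)/((k + 4)*(k + 7)*(3*k + 13)).
So A=k + 1 and B=k + 7, with C=k**2 + 25*k/3 + 52/3.
Key eq: (k + 1)·f(k+1) = (k + 6)·f(k) + (k**2 + 25*k/3 + 52/3).
From deg A=1, deg B=1, deg C=2: d=5.
Coefficient equations give f(k) = k*(k + 3)*(k + 4)*(k**2 + 8*k + 17)/30.
Certificate R = B(k−1)f/C = k*(k + 3)*(k + 6)*(k**2 + 8*k + 17)/(10*(3*k + 13)) gives s_k = k*(k**2 + 8*k + 17)/(5*(k**3 + 8*k**2 + 17*k + 10)).
Δs = 2*(3*k + 13)/(k**5 + 17*k**4 + 107*k**3 + 307*k**2 + 396*k + 180), as required.

Yes. s_k = k*(k**2 + 8*k + 17)/(5*(k**3 + 8*k**2 + 17*k + 10)).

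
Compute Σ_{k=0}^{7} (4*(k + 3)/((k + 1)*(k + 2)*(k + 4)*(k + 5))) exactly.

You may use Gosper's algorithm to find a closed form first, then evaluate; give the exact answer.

Σ = 13/27

Ratio r(k) = (k + 1)*(k + 4)**2/((k + 3)**2*(k + 6)).
A = k + 1, B = k + 6, C = k**2 + 6*k + 9.
Set up (k + 1)·f(k+1) − (k + 5)·f(k) − (k**2 + 6*k + 9) = 0.
deg f ≤ 4 (via 1,1,2).
Solving with deg f ≤ 4: f(k) = k*(k + 2)*(k + 3)*(k + 5)/8.
So s_k = (B(k−1)f/C)·t_k = (k*(k + 2)*(k + 5)**2/(8*(k + 3)))·t_k = k*(k + 5)/(2*(k**2 + 5*k + 4)).
Δs = 4*(k + 3)/(k**4 + 12*k**3 + 49*k**2 + 78*k + 40), as required.
Telescoping: Σ = s_(8) − s_(0) = 13/27 − (0) = 13/27.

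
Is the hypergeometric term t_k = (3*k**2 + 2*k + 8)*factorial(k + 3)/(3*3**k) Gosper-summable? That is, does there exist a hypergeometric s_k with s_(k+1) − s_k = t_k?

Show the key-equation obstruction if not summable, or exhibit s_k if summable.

Yes. s_k = (3*k - 4)*factorial(k + 3)/3**k.

Step 1: r(k) = (k + 4)*(2*k + 3*(k + 1)**2 + 10)/(3*(3*k**2 + 2*k + 8)).
Normal form (A,B,C) = (k/3 + 4/3, 1, k**2 + 2*k/3 + 8/3).
f must satisfy (k/3 + 4/3)·f(k+1) − (1)·f(k) = k**2 + 2*k/3 + 8/3.
Degrees (1,0,2) ⇒ d ≤ 1.
Match coefficients ⇒ f(k) = 3*k - 4.
R(k) = B(k−1)·f(k)/C(k) = 3*(3*k - 4)/(3*k**2 + 2*k + 8); s_k = R·t_k = (3*k - 4)*factorial(k + 3)/3**k.
s_(k+1) − s_k = (3*k**2 + 2*k + 8)*factorial(k + 3)/(3*3**k) = t_k.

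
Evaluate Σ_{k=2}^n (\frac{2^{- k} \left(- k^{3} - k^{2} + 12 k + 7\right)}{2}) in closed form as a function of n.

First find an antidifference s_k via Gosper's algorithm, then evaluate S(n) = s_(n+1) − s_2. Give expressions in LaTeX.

t_(k+1)/t_k = (k**3 + 4*k**2 - 7*k - 17)/(2*(k**3 + k**2 - 12*k - 7)).
Normal form (A,B,C) = (1/2, 1, k**3 + k**2 - 12*k - 7).
Solve (1/2)·f(k+1) − (1)·f(k) = k**3 + k**2 - 12*k - 7.
Degrees (0,0,3) ⇒ d ≤ 3.
Coefficient equations give f(k) = -2*(k**3 + 4*k**2 - k - 3).
So s_k = (B(k−1)f/C)·t_k = (-2*(k**3 + 4*k**2 - k - 3)/(k**3 + k**2 - 12*k - 7))·t_k = (k**3 + 4*k**2 - k - 3)/2**k.
Check: Δs_k = (-k**3 - k**2 + 12*k + 7)/(2*2**k). ✓
s_(n+1) = 2**(-n - 1)*(n**3 + 7*n**2 + 10*n + 1) and s_(2) = 19/4, so S(n) = 2**(-n - 2)*(-19*2**n + 2*n**3 + 14*n**2 + 20*n + 2).

S(n) = 2^{- n - 2} \left(- 19 \cdot 2^{n} + 2 n^{3} + 14 n^{2} + 20 n + 2\right)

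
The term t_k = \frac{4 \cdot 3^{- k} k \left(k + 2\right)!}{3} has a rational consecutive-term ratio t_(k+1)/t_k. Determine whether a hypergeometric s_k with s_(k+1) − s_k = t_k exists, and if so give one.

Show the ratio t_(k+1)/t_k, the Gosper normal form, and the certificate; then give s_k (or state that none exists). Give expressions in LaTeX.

s_k = 4 \cdot 3^{- k} \left(k + 2\right)!

Ratio r(k) = (k + 1)*(k + 3)/(3*k).
A = k/3 + 1, B = 1, C = k.
f must satisfy (k/3 + 1)·f(k+1) − (1)·f(k) = k.
deg f ≤ 0 (via 1,0,1).
Solve for f: f(k) = 3 (degree 0 ≤ 0).
Certificate R = B(k−1)f/C = 3/k gives s_k = 4*factorial(k + 2)/3**k.
s_(k+1) − s_k = 4*k*factorial(k + 2)/(3*3**k) = t_k.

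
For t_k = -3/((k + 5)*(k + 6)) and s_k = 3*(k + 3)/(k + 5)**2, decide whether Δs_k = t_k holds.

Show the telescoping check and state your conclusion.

s_(k+1) = 3*(k + 4)/(k + 6)**2
s_(k+1) − s_k = 3*(-k**2 - 7*k - 8)/(k**4 + 22*k**3 + 181*k**2 + 660*k + 900)
(s_(k+1) − s_k) − t_k = 6*(2*k + 11)/(k**4 + 22*k**3 + 181*k**2 + 660*k + 900)

Invalid: residual 6*(2*k + 11)/(k**4 + 22*k**3 + 181*k**2 + 660*k + 900) ≠ 0.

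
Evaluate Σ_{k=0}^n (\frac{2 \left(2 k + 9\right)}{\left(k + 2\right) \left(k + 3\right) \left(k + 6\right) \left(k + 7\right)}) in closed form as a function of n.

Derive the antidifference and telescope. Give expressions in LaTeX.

S(n) = \frac{n^{2} + 10 n + 9}{6 \left(n^{2} + 10 n + 21\right)}

Ratio r(k) = (k + 2)*(k + 6)*(2*k + 11)/((k + 4)*(k + 8)*(2*k + 9)).
Normal form (A,B,C) = (k + 2, k + 8, k**3 + 27*k**2/2 + 121*k/2 + 90).
Solve (k + 2)·f(k+1) − (k + 7)·f(k) = k**3 + 27*k**2/2 + 121*k/2 + 90.
d = 5 from the (1,1,3) case.
Solving with deg f ≤ 5: f(k) = k*(k + 3)*(k + 4)*(k + 5)*(k + 8)/24.
R(k) = B(k−1)·f(k)/C(k) = k*(k + 3)*(k + 7)*(k + 8)/(12*(2*k + 9)); s_k = R·t_k = k*(k + 8)/(6*(k**2 + 8*k + 12)).
Check: Δs_k = 2*(2*k + 9)/(k**4 + 18*k**3 + 113*k**2 + 288*k + 252). ✓
s_(n+1) = (n**2 + 10*n + 9)/(6*(n**2 + 10*n + 21)) and s_(0) = 0, so S(n) = (n**2 + 10*n + 9)/(6*(n**2 + 10*n + 21)).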